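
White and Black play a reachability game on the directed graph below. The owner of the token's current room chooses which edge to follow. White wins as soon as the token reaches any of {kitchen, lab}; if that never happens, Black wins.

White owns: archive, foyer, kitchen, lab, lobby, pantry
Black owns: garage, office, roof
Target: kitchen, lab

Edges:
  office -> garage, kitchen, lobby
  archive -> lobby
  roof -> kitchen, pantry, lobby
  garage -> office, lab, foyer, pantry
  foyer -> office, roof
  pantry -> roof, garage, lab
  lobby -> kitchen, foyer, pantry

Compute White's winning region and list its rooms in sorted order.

A0 = {kitchen, lab}
A1: add {lobby, pantry} — pantry (White) has pantry→lab; lobby (White) has lobby→kitchen.
A2: add {archive, roof} — archive (White) has archive→lobby; roof (Black): all of {kitchen, pantry, lobby} already in.
A3: add {foyer} — foyer (White) has foyer→roof.
A4 = A3; e.g. office (Black) can still go to garage. Fixed point.
White's winning region = {archive, foyer, kitchen, lab, lobby, pantry, roof}.

archive, foyer, kitchen, lab, lobby, pantry, roof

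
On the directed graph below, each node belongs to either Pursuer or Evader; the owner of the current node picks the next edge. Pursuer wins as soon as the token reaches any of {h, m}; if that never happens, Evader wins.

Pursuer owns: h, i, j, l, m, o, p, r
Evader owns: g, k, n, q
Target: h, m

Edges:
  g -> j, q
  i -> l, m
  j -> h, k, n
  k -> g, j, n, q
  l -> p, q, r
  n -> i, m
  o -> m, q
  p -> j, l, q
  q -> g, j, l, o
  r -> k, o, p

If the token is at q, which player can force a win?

A0 = {h, m}
A1: add {i, j, o} — i (Pursuer) has i→m; j (Pursuer) has j→h; o (Pursuer) has o→m.
A2: add {n, p, r} — n (Evader): all of {i, m} already in; p (Pursuer) has p→j; r (Pursuer) has r→o.
A3: add {l} — l (Pursuer) has l→p.
A4 = A3; e.g. g (Evader) can still go to q. Fixed point.
q never enters the attractor, so Evader can avoid the target forever.

Evader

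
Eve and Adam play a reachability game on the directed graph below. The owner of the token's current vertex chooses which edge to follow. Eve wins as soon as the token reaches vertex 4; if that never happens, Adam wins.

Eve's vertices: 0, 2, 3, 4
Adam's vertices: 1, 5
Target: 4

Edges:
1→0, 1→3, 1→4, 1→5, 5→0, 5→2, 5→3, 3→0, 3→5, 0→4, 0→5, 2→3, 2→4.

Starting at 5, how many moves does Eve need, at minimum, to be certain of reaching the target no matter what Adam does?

3

A0 = {4}
A1: add {0, 2} — 0 (Eve) has 0→4; 2 (Eve) has 2→4.
A2: add {3} — 3 (Eve) has 3→0.
A3: add {5} — 5 (Adam): all of {0, 2, 3} already in.
5 enters the attractor at level 3, so Eve can force the target in 3 moves from there.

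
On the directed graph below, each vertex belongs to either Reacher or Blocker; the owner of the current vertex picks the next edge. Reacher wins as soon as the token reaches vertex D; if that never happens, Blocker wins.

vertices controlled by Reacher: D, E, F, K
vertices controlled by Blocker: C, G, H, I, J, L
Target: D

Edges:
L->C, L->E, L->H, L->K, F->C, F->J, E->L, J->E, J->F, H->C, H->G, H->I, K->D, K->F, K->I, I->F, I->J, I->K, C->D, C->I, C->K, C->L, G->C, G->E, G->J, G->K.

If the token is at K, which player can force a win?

A0 = {D}
A1: add {K} — K (Reacher) has K→D.
A2 = A1; e.g. C (Blocker) can still go to I. Fixed point.
K ∈ A1, so Reacher can force the target.

Reacher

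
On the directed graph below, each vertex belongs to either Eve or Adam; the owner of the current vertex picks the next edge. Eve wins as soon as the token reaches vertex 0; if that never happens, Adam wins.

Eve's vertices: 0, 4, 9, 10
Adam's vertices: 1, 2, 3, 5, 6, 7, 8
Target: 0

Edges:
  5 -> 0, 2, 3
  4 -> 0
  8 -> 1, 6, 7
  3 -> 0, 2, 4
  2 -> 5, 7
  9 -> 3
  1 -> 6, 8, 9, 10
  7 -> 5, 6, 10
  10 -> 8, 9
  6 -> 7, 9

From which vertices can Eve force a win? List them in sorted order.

0, 4

A0 = {0}
A1: add {4} — 4 (Eve) has 4→0.
A2 = A1; e.g. 1 (Adam) can still go to 6. Fixed point.
Eve's winning region = {0, 4}.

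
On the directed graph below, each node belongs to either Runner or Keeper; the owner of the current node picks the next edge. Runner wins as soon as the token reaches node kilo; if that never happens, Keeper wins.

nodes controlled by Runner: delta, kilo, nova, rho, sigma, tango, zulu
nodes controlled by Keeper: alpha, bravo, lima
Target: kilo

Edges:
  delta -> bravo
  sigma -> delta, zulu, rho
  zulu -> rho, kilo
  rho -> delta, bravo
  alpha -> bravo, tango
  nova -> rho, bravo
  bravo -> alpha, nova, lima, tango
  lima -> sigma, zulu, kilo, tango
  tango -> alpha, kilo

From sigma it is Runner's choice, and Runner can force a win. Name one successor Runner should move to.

zulu

A0 = {kilo}
A1: add {tango, zulu} — zulu (Runner) has zulu→kilo; tango (Runner) has tango→kilo.
A2: add {sigma} — sigma (Runner) has sigma→zulu.
A3: add {lima} — lima (Keeper): all of {sigma, zulu, kilo, tango} already in.
A4 = A3; e.g. delta (Runner) has no edge into A3. Fixed point.
From sigma, successor zulu is in the attractor (rank 1); the other successors delta, rho are not.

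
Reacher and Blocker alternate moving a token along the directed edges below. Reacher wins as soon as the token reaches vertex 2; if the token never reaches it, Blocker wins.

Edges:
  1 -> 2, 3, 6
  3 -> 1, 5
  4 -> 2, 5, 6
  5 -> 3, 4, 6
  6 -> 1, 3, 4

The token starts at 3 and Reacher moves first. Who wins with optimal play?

Track states (vertex, player-to-move).
A0 = {(2,Reacher), (2,Blocker)}
A1: add {(1,Reacher), (4,Reacher)}.
A2 = A1; e.g. (1,Blocker) stays out. (3,Reacher) never enters ⇒ Blocker avoids the target.

Blocker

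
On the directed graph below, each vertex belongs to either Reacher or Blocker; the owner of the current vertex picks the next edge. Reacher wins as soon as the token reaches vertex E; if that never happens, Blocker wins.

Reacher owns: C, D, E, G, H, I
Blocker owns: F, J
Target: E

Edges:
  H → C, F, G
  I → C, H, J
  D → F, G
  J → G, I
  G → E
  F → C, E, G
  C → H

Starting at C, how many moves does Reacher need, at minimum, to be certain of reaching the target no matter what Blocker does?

A0 = {E}
A1: add {G} — G (Reacher) has G→E.
A2: add {D, H} — D (Reacher) has D→G; H (Reacher) has H→G.
A3: add {C, I} — C (Reacher) has C→H; I (Reacher) has I→H.
C enters the attractor at level 3, so Reacher can force the target in 3 moves from there.

3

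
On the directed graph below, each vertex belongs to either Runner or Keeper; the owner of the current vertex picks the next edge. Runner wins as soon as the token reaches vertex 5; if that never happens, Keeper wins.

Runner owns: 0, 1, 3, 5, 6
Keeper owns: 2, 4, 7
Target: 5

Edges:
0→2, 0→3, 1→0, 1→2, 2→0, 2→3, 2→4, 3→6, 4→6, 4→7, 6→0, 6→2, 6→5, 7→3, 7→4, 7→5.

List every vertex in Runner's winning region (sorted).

0, 1, 3, 5, 6

A0 = {5}
A1: add {6} — 6 (Runner) has 6→5.
A2: add {3} — 3 (Runner) has 3→6.
A3: add {0} — 0 (Runner) has 0→3.
A4: add {1} — 1 (Runner) has 1→0.
A5 = A4; e.g. 2 (Keeper) can still go to 4. Fixed point.
Runner's winning region = {0, 1, 3, 5, 6}.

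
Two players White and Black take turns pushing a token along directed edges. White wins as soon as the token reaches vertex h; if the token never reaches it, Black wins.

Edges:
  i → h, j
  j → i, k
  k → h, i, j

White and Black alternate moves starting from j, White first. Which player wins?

Track states (vertex, player-to-move).
A0 = {(h,White), (h,Black)}
A1: add {(i,White), (k,White)}.
A2: add {(j,Black)}.
A3 = A2; e.g. (i,Black) stays out. (j,White) never enters ⇒ Black avoids the target.

Black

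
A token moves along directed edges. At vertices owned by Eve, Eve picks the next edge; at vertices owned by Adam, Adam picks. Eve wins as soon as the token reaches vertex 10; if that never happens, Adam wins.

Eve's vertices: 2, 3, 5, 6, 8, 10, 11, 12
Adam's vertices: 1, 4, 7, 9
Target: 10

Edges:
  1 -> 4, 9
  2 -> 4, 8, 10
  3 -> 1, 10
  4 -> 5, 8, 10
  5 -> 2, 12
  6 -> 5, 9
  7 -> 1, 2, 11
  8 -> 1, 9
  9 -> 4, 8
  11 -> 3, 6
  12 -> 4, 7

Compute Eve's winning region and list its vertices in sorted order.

2, 3, 5, 6, 10, 11

A0 = {10}
A1: add {2, 3} — 2 (Eve) has 2→10; 3 (Eve) has 3→10.
A2: add {5, 11} — 5 (Eve) has 5→2; 11 (Eve) has 11→3.
A3: add {6} — 6 (Eve) has 6→5.
A4 = A3; e.g. 1 (Adam) can still go to 4. Fixed point.
Eve's winning region = {2, 3, 5, 6, 10, 11}.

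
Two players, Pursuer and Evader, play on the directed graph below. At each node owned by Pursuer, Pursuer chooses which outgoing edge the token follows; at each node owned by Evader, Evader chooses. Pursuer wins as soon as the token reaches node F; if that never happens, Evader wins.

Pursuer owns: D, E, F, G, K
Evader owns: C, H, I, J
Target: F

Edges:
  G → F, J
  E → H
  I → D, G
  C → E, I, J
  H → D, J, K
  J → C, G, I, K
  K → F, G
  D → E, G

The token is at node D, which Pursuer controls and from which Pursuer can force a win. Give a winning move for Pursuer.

A0 = {F}
A1: add {G, K} — G (Pursuer) has G→F; K (Pursuer) has K→F.
A2: add {D} — D (Pursuer) has D→G.
A3: add {I} — I (Evader): all of {D, G} already in.
A4 = A3; e.g. C (Evader) can still go to E. Fixed point.
From D, successor G is in the attractor (rank 1); the other successor E is not.

G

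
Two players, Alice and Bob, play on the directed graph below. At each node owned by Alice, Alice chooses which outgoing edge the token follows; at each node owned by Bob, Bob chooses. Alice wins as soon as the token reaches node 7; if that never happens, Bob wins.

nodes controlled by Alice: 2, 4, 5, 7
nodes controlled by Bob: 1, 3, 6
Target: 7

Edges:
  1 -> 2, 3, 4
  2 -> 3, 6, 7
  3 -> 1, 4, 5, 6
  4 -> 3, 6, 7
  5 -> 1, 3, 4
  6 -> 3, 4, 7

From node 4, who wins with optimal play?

Alice

A0 = {7}
A1: add {2, 4} — 2 (Alice) has 2→7; 4 (Alice) has 4→7.
4 ∈ A1, so Alice can force the target.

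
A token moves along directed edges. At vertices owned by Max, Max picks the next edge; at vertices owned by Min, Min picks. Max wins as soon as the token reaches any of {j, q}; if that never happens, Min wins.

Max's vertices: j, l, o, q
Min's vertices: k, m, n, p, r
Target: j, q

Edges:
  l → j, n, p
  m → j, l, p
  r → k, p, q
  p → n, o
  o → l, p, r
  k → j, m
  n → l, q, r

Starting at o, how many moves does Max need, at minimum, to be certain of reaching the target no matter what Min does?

A0 = {j, q}
A1: add {l} — l (Max) has l→j.
A2: add {o} — o (Max) has o→l.
A3 = A2; e.g. k (Min) can still go to m. Fixed point.
o enters the attractor at level 2, so Max can force the target in 2 moves from there.

2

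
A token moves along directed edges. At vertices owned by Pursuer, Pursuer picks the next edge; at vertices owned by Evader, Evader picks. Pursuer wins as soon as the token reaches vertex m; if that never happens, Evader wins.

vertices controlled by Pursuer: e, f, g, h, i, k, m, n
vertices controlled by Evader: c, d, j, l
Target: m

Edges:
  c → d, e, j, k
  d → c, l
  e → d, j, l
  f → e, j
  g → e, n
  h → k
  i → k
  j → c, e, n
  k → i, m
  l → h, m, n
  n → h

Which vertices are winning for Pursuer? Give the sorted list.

A0 = {m}
A1: add {k} — k (Pursuer) has k→m.
A2: add {h, i} — h (Pursuer) has h→k; i (Pursuer) has i→k.
A3: add {n} — n (Pursuer) has n→h.
A4: add {g, l} — g (Pursuer) has g→n; l (Evader): all of {h, m, n} already in.
A5: add {e} — e (Pursuer) has e→l.
A6: add {f} — f (Pursuer) has f→e.
A7 = A6; e.g. c (Evader) can still go to d. Fixed point.
Pursuer's winning region = {e, f, g, h, i, k, l, m, n}.

e, f, g, h, i, k, l, m, n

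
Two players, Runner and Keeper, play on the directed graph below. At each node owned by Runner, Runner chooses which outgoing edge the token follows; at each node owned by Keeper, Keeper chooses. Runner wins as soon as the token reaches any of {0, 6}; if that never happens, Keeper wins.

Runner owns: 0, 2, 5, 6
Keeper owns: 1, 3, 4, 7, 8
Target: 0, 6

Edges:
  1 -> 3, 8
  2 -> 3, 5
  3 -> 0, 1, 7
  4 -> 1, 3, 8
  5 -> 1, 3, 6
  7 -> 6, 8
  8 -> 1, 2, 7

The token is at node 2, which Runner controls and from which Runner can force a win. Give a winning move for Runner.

5

A0 = {0, 6}
A1: add {5} — 5 (Runner) has 5→6.
A2: add {2} — 2 (Runner) has 2→5.
A3 = A2; e.g. 1 (Keeper) can still go to 3. Fixed point.
From 2, successor 5 is in the attractor (rank 1); the other successor 3 is not.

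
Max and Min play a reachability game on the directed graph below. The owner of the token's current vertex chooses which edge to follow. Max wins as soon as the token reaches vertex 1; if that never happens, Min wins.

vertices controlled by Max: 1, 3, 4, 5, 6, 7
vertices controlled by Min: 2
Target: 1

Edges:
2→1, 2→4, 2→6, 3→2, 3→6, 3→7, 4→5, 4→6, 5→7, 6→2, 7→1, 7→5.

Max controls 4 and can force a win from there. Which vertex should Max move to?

5

A0 = {1}
A1: add {7} — 7 (Max) has 7→1.
A2: add {3, 5} — 3 (Max) has 3→7; 5 (Max) has 5→7.
A3: add {4} — 4 (Max) has 4→5.
A4 = A3; e.g. 2 (Min) can still go to 6. Fixed point.
From 4, successor 5 is in the attractor (rank 2); the other successor 6 is not.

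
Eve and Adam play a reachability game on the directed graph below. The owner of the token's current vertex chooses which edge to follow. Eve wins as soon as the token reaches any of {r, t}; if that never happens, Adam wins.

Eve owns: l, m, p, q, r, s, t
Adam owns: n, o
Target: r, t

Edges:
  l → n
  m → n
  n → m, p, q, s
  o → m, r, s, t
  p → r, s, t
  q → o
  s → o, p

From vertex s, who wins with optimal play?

A0 = {r, t}
A1: add {p} — p (Eve) has p→r.
A2: add {s} — s (Eve) has s→p.
A3 = A2; e.g. l (Eve) has no edge into A2. Fixed point.
s ∈ A2, so Eve can force the target.

Eve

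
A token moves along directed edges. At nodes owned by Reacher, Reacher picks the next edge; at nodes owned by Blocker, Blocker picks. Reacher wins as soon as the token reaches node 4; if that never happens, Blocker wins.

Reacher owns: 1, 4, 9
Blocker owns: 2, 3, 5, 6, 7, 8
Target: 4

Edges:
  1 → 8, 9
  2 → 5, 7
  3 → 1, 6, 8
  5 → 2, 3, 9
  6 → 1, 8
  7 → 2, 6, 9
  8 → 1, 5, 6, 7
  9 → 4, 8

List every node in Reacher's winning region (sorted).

A0 = {4}
A1: add {9} — 9 (Reacher) has 9→4.
A2: add {1} — 1 (Reacher) has 1→9.
A3 = A2; e.g. 2 (Blocker) can still go to 5. Fixed point.
Reacher's winning region = {1, 4, 9}.

1, 4, 9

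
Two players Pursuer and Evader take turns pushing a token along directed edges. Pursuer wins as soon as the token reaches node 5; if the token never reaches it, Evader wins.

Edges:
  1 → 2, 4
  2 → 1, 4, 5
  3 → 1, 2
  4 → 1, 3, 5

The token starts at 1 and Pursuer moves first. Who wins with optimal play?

Evader

Track states (vertex, player-to-move).
A0 = {(5,Pursuer), (5,Evader)}
A1: add {(2,Pursuer), (4,Pursuer)}.
A2: add {(1,Evader)}.
A3: add {(3,Pursuer)}.
A4 = A3; e.g. (1,Pursuer) stays out. (1,Pursuer) never enters ⇒ Evader avoids the target.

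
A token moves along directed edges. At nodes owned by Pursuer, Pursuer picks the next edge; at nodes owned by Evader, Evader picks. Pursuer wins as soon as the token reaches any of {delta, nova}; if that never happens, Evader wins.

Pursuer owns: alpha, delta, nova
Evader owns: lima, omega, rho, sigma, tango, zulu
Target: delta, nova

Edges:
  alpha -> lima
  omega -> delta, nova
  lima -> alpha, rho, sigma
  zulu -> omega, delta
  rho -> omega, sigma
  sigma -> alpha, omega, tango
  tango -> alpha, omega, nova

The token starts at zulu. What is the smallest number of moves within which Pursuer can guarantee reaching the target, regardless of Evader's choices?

2

A0 = {delta, nova}
A1: add {omega} — omega (Evader): all of {delta, nova} already in.
A2: add {zulu} — zulu (Evader): all of {omega, delta} already in.
A3 = A2; e.g. alpha (Pursuer) has no edge into A2. Fixed point.
zulu enters the attractor at level 2, so Pursuer can force the target in 2 moves from there.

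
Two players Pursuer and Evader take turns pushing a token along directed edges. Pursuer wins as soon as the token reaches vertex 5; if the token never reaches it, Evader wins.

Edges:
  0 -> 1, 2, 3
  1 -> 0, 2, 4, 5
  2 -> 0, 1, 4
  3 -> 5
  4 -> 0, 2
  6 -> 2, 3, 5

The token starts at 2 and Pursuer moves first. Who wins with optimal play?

Evader

Track states (vertex, player-to-move).
A0 = {(5,Pursuer), (5,Evader)}
A1: add {(1,Pursuer), (3,Pursuer), (3,Evader), (6,Pursuer)}.
A2: add {(0,Pursuer)}.
A3 = A2; e.g. (0,Evader) stays out. (2,Pursuer) never enters ⇒ Evader avoids the target.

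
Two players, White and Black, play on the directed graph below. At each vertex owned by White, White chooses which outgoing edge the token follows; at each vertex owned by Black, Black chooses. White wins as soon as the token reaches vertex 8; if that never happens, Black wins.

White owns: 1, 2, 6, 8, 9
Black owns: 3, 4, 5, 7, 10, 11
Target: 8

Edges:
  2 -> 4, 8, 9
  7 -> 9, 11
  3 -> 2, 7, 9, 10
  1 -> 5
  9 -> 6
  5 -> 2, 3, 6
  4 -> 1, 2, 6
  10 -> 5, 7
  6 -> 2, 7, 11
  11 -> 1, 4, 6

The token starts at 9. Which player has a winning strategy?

A0 = {8}
A1: add {2} — 2 (White) has 2→8.
A2: add {6} — 6 (White) has 6→2.
A3: add {9} — 9 (White) has 9→6.
A4 = A3; e.g. 1 (White) has no edge into A3. Fixed point.
9 ∈ A3, so White can force the target.

White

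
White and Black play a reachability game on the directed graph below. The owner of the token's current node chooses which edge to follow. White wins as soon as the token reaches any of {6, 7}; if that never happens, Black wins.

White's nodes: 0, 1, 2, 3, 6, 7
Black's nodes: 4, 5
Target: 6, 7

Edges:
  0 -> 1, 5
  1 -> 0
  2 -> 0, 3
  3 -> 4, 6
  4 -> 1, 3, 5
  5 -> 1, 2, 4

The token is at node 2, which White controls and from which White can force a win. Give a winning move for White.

3

A0 = {6, 7}
A1: add {3} — 3 (White) has 3→6.
A2: add {2} — 2 (White) has 2→3.
A3 = A2; e.g. 0 (White) has no edge into A2. Fixed point.
From 2, successor 3 is in the attractor (rank 1); the other successor 0 is not.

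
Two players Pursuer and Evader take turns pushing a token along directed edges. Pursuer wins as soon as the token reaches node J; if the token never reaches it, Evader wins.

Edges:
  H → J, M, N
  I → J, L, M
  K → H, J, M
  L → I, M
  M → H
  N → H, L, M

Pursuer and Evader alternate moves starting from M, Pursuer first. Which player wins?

Track states (vertex, player-to-move).
A0 = {(J,Pursuer), (J,Evader)}
A1: add {(H,Pursuer), (I,Pursuer), (K,Pursuer)}.
A2: add {(M,Evader)}.
A3: add {(L,Pursuer), (N,Pursuer)}.
A4 = A3; e.g. (H,Evader) stays out. (M,Pursuer) never enters ⇒ Evader avoids the target.

Evader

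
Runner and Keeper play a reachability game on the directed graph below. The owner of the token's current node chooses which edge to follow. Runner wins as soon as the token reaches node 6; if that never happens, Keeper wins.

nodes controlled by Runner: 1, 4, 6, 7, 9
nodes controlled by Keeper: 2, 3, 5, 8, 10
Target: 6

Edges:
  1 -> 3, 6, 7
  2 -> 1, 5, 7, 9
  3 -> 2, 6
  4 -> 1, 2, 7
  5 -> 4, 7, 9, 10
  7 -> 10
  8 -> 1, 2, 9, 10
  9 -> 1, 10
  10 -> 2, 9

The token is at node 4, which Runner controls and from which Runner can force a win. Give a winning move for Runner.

A0 = {6}
A1: add {1} — 1 (Runner) has 1→6.
A2: add {4, 9} — 4 (Runner) has 4→1; 9 (Runner) has 9→1.
A3 = A2; e.g. 2 (Keeper) can still go to 5. Fixed point.
From 4, successor 1 is in the attractor (rank 1); the other successors 2, 7 are not.

1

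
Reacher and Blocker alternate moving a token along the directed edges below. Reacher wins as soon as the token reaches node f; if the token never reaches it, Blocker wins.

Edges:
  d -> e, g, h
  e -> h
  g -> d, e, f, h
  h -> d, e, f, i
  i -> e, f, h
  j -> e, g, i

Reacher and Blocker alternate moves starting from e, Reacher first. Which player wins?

Track states (vertex, player-to-move).
A0 = {(f,Reacher), (f,Blocker)}
A1: add {(g,Reacher), (h,Reacher), (i,Reacher)}.
A2: add {(e,Blocker)}.
A3: add {(d,Reacher), (j,Reacher)}.
A4 = A3; e.g. (d,Blocker) stays out. (e,Reacher) never enters ⇒ Blocker avoids the target.

Blocker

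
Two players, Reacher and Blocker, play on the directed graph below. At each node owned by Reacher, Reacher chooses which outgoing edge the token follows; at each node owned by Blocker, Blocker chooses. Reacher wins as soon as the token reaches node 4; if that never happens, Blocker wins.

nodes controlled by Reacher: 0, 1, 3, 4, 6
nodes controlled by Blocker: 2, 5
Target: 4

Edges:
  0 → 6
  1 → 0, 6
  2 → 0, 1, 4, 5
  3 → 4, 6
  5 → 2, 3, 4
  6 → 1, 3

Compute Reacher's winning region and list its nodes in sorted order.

0, 1, 3, 4, 6

A0 = {4}
A1: add {3} — 3 (Reacher) has 3→4.
A2: add {6} — 6 (Reacher) has 6→3.
A3: add {0, 1} — 0 (Reacher) has 0→6; 1 (Reacher) has 1→6.
A4 = A3; e.g. 2 (Blocker) can still go to 5. Fixed point.
Reacher's winning region = {0, 1, 3, 4, 6}.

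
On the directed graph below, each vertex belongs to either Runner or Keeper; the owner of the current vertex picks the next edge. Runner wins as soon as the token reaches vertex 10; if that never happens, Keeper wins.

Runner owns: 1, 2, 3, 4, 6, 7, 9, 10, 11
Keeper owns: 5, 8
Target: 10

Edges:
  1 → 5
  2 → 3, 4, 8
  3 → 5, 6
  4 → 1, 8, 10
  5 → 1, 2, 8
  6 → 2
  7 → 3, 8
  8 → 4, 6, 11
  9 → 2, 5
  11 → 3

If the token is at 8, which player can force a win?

Runner

A0 = {10}
A1: add {4} — 4 (Runner) has 4→10.
A2: add {2} — 2 (Runner) has 2→4.
A3: add {6, 9} — 6 (Runner) has 6→2; 9 (Runner) has 9→2.
A4: add {3} — 3 (Runner) has 3→6.
A5: add {7, 11} — 7 (Runner) has 7→3; 11 (Runner) has 11→3.
A6: add {8} — 8 (Keeper): all of {4, 6, 11} already in.
A7 = A6; e.g. 1 (Runner) has no edge into A6. Fixed point.
8 ∈ A6, so Runner can force the target.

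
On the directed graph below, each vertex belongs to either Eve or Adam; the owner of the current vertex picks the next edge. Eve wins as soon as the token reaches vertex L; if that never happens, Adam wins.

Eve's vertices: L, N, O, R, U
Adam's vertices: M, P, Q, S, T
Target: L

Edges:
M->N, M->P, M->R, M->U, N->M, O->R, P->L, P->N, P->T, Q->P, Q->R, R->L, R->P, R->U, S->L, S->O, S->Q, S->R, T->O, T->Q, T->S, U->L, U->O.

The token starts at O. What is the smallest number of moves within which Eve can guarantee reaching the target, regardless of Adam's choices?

A0 = {L}
A1: add {R, U} — R (Eve) has R→L; U (Eve) has U→L.
A2: add {O} — O (Eve) has O→R.
A3 = A2; e.g. M (Adam) can still go to N. Fixed point.
O enters the attractor at level 2, so Eve can force the target in 2 moves from there.

2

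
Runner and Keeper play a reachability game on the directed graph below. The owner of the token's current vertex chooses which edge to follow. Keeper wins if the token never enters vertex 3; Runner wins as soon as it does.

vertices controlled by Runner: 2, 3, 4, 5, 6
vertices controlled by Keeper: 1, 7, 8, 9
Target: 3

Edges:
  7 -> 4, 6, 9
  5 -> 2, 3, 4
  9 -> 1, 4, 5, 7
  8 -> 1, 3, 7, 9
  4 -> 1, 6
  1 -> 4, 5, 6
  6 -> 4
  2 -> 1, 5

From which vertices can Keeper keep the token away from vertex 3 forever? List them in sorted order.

1, 4, 6, 7, 8, 9

A0 = {3}
A1: add {5} — 5 (Runner) has 5→3.
A2: add {2} — 2 (Runner) has 2→5.
A3 = A2; e.g. 1 (Keeper) can still go to 4. Fixed point.
Runner's attractor = {2, 3, 5}; Keeper avoids the target exactly from the complement.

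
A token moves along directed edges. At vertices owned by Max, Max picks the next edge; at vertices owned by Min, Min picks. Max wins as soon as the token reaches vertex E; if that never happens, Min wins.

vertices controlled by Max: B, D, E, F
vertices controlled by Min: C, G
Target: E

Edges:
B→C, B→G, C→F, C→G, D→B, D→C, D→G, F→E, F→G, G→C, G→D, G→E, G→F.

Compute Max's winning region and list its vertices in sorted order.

E, F

A0 = {E}
A1: add {F} — F (Max) has F→E.
A2 = A1; e.g. B (Max) has no edge into A1. Fixed point.
Max's winning region = {E, F}.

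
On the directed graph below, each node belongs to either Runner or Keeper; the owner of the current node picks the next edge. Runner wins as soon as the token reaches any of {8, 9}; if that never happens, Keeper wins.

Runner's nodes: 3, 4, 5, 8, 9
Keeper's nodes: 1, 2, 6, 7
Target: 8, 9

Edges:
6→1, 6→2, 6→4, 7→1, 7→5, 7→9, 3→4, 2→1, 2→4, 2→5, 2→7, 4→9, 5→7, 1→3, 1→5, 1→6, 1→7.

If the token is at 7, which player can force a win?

Keeper

A0 = {8, 9}
A1: add {4} — 4 (Runner) has 4→9.
A2: add {3} — 3 (Runner) has 3→4.
A3 = A2; e.g. 1 (Keeper) can still go to 5. Fixed point.
7 never enters the attractor, so Keeper can avoid the target forever.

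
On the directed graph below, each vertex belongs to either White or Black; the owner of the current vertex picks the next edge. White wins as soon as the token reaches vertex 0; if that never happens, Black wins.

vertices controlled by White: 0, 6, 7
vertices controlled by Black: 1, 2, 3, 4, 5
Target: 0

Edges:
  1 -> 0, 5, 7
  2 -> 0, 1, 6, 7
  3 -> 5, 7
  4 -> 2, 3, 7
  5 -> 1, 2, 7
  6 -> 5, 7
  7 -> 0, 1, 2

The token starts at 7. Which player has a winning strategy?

A0 = {0}
A1: add {7} — 7 (White) has 7→0.
7 ∈ A1, so White can force the target.

White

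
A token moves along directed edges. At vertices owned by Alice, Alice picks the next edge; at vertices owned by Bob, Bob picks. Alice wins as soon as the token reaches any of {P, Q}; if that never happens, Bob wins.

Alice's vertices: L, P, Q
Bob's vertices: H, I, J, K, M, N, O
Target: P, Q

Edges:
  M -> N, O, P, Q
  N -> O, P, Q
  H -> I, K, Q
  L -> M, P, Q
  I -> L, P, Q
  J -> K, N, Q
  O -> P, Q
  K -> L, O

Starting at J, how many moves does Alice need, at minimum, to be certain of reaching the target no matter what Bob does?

3

A0 = {P, Q}
A1: add {L, O} — L (Alice) has L→P; O (Bob): all of {P, Q} already in.
A2: add {I, K, N} — I (Bob): all of {L, P, Q} already in; K (Bob): all of {L, O} already in; N (Bob): all of {O, P, Q} already in.
A3: add {H, J, M} — H (Bob): all of {I, K, Q} already in; J (Bob): all of {K, N, Q} already in; M (Bob): all of {N, O, P, Q} already in.
A3 = all vertices. Fixed point.
J enters the attractor at level 3, so Alice can force the target in 3 moves from there.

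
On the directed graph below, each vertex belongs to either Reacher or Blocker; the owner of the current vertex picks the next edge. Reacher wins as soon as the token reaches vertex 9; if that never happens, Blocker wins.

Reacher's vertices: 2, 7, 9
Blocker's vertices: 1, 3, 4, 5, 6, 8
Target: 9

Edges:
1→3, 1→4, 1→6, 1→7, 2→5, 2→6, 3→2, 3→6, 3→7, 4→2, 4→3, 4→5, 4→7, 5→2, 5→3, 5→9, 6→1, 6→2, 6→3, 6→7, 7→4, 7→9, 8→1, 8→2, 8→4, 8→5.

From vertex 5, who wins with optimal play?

A0 = {9}
A1: add {7} — 7 (Reacher) has 7→9.
A2 = A1; e.g. 1 (Blocker) can still go to 3. Fixed point.
5 never enters the attractor, so Blocker can avoid the target forever.

Blocker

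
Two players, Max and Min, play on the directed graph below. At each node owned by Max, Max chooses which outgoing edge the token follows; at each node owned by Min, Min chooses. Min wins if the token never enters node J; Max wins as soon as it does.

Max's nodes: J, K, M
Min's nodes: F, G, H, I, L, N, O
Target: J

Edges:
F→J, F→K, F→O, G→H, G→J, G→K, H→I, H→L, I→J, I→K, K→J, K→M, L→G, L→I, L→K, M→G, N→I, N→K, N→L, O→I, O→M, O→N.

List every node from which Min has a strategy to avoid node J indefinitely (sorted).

A0 = {J}
A1: add {K} — K (Max) has K→J.
A2: add {I} — I (Min): all of {J, K} already in.
A3 = A2; e.g. F (Min) can still go to O. Fixed point.
Max's attractor = {I, J, K}; Min avoids the target exactly from the complement.

F, G, H, L, M, N, O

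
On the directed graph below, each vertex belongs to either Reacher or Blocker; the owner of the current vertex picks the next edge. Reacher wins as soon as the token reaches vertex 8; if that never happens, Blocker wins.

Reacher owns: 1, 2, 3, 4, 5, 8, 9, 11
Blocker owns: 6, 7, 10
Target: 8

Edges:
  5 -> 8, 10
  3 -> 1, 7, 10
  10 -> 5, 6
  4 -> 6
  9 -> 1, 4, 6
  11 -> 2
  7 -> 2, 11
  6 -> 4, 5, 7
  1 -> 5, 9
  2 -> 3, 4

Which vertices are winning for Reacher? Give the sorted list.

A0 = {8}
A1: add {5} — 5 (Reacher) has 5→8.
A2: add {1} — 1 (Reacher) has 1→5.
A3: add {3, 9} — 3 (Reacher) has 3→1; 9 (Reacher) has 9→1.
A4: add {2} — 2 (Reacher) has 2→3.
A5: add {11} — 11 (Reacher) has 11→2.
A6: add {7} — 7 (Blocker): all of {2, 11} already in.
A7 = A6; e.g. 4 (Reacher) has no edge into A6. Fixed point.
Reacher's winning region = {1, 2, 3, 5, 7, 8, 9, 11}.

1, 2, 3, 5, 7, 8, 9, 11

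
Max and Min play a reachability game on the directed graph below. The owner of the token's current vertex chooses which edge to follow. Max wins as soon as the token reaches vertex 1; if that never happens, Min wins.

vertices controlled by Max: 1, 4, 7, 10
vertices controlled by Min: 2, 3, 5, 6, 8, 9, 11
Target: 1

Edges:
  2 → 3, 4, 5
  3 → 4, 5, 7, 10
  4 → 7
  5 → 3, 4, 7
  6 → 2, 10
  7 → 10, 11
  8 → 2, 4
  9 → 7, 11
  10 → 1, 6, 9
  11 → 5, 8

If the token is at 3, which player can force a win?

Min

A0 = {1}
A1: add {10} — 10 (Max) has 10→1.
A2: add {7} — 7 (Max) has 7→10.
A3: add {4} — 4 (Max) has 4→7.
A4 = A3; e.g. 2 (Min) can still go to 3. Fixed point.
3 never enters the attractor, so Min can avoid the target forever.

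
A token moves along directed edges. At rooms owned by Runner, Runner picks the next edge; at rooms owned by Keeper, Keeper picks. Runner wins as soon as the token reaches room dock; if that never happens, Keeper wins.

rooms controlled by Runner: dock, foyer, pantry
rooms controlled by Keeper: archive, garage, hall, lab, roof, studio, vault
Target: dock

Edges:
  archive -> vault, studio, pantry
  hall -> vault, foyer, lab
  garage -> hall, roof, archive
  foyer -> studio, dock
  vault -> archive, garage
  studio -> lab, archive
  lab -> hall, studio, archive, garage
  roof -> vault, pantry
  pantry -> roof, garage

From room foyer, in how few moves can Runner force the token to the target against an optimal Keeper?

1

A0 = {dock}
A1: add {foyer} — foyer (Runner) has foyer→dock.
A2 = A1; e.g. hall (Keeper) can still go to vault. Fixed point.
foyer enters the attractor at level 1, so Runner can force the target in 1 move from there.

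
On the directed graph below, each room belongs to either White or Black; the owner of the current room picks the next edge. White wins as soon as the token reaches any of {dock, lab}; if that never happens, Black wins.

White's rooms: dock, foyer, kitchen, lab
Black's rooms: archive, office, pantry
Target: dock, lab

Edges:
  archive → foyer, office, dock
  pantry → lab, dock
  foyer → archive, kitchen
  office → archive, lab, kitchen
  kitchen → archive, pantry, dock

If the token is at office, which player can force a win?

A0 = {dock, lab}
A1: add {kitchen, pantry} — pantry (Black): all of {lab, dock} already in; kitchen (White) has kitchen→dock.
A2: add {foyer} — foyer (White) has foyer→kitchen.
A3 = A2; e.g. archive (Black) can still go to office. Fixed point.
office never enters the attractor, so Black can avoid the target forever.

Black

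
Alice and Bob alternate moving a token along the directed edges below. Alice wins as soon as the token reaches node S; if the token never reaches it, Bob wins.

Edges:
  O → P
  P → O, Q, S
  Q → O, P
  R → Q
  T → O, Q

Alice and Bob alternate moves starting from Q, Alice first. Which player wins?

Alice

Track states (vertex, player-to-move).
A0 = {(S,Alice), (S,Bob)}
A1: add {(P,Alice)}.
A2: add {(O,Bob)}.
A3: add {(Q,Alice), (T,Alice)}.
(Q,Alice) ∈ A3 ⇒ Alice forces the target.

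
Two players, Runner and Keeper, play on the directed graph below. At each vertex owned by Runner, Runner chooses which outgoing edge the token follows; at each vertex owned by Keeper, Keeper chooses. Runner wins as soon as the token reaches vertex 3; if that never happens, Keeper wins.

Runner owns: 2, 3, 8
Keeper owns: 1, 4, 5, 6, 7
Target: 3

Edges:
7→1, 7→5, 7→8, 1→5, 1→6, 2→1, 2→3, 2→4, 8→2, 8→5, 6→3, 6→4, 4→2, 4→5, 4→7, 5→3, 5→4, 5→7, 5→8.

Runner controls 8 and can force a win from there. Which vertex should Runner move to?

A0 = {3}
A1: add {2} — 2 (Runner) has 2→3.
A2: add {8} — 8 (Runner) has 8→2.
A3 = A2; e.g. 1 (Keeper) can still go to 5. Fixed point.
From 8, successor 2 is in the attractor (rank 1); the other successor 5 is not.

2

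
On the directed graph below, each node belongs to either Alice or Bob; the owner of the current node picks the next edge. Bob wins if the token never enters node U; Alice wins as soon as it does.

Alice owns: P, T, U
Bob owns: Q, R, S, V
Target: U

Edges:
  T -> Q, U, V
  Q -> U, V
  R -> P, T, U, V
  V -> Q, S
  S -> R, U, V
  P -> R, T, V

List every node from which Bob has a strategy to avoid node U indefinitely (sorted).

Q, R, S, V

A0 = {U}
A1: add {T} — T (Alice) has T→U.
A2: add {P} — P (Alice) has P→T.
A3 = A2; e.g. Q (Bob) can still go to V. Fixed point.
Alice's attractor = {P, T, U}; Bob avoids the target exactly from the complement.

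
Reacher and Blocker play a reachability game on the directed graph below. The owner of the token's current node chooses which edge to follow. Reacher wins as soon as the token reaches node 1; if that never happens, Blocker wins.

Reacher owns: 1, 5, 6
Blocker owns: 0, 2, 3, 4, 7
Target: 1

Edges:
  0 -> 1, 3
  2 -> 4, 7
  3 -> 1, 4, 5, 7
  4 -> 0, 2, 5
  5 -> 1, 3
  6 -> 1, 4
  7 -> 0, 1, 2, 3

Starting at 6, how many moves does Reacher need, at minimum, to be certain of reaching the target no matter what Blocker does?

A0 = {1}
A1: add {5, 6} — 5 (Reacher) has 5→1; 6 (Reacher) has 6→1.
A2 = A1; e.g. 0 (Blocker) can still go to 3. Fixed point.
6 enters the attractor at level 1, so Reacher can force the target in 1 move from there.

1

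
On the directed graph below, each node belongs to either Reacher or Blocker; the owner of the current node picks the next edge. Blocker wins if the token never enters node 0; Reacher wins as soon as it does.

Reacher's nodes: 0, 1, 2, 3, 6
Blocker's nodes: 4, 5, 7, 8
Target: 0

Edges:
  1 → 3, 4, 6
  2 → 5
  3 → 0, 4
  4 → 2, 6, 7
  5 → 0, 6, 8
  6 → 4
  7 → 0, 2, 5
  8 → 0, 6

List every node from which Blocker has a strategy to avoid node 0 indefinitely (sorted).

A0 = {0}
A1: add {3} — 3 (Reacher) has 3→0.
A2: add {1} — 1 (Reacher) has 1→3.
A3 = A2; e.g. 2 (Reacher) has no edge into A2. Fixed point.
Reacher's attractor = {0, 1, 3}; Blocker avoids the target exactly from the complement.

2, 4, 5, 6, 7, 8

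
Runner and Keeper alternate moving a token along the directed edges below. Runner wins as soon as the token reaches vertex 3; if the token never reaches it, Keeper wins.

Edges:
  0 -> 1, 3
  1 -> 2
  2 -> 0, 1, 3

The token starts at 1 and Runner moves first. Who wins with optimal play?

Keeper

Track states (vertex, player-to-move).
A0 = {(3,Runner), (3,Keeper)}
A1: add {(0,Runner), (2,Runner)}.
A2: add {(1,Keeper)}.
A3 = A2; e.g. (0,Keeper) stays out. (1,Runner) never enters ⇒ Keeper avoids the target.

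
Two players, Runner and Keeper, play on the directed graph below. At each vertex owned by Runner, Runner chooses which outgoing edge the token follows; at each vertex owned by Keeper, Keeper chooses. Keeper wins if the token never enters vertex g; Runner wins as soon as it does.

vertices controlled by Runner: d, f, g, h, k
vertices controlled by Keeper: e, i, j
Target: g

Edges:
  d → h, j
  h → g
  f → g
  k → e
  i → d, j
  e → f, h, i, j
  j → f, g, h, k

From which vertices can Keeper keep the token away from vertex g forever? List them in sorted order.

e, i, j, k

A0 = {g}
A1: add {f, h} — f (Runner) has f→g; h (Runner) has h→g.
A2: add {d} — d (Runner) has d→h.
A3 = A2; e.g. e (Keeper) can still go to i. Fixed point.
Runner's attractor = {d, f, g, h}; Keeper avoids the target exactly from the complement.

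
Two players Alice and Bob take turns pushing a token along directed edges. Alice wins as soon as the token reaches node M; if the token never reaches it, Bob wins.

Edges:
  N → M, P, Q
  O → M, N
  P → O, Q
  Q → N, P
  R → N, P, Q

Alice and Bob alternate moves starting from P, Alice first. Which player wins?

Alice

Track states (vertex, player-to-move).
A0 = {(M,Alice), (M,Bob)}
A1: add {(N,Alice), (O,Alice)}.
A2: add {(O,Bob)}.
A3: add {(P,Alice)}.
(P,Alice) ∈ A3 ⇒ Alice forces the target.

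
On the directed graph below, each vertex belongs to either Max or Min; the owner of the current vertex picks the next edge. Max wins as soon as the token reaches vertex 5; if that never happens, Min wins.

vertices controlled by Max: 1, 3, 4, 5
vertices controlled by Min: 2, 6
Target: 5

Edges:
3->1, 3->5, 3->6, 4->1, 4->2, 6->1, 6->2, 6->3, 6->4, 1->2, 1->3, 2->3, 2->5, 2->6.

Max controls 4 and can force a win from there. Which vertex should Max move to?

A0 = {5}
A1: add {3} — 3 (Max) has 3→5.
A2: add {1} — 1 (Max) has 1→3.
A3: add {4} — 4 (Max) has 4→1.
A4 = A3; e.g. 2 (Min) can still go to 6. Fixed point.
From 4, successor 1 is in the attractor (rank 2); the other successor 2 is not.

1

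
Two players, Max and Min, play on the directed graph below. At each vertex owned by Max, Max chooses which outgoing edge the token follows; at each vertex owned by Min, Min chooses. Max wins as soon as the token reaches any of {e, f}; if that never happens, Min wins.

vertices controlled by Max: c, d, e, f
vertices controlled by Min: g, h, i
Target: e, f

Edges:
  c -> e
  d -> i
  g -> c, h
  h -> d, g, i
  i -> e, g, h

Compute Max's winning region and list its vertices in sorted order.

A0 = {e, f}
A1: add {c} — c (Max) has c→e.
A2 = A1; e.g. d (Max) has no edge into A1. Fixed point.
Max's winning region = {c, e, f}.

c, e, f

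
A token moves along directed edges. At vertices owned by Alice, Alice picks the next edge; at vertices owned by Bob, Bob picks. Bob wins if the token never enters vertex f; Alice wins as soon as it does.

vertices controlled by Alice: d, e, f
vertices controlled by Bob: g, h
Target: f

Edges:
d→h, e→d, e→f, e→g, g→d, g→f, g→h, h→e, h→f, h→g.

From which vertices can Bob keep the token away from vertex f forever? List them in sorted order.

d, g, h

A0 = {f}
A1: add {e} — e (Alice) has e→f.
A2 = A1; e.g. d (Alice) has no edge into A1. Fixed point.
Alice's attractor = {e, f}; Bob avoids the target exactly from the complement.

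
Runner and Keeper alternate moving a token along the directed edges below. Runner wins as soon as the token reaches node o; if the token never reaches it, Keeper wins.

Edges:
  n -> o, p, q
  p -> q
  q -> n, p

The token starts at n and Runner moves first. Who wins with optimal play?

Track states (vertex, player-to-move).
A0 = {(o,Runner), (o,Keeper)}
A1: add {(n,Runner)}.
(n,Runner) ∈ A1 ⇒ Runner forces the target.

Runner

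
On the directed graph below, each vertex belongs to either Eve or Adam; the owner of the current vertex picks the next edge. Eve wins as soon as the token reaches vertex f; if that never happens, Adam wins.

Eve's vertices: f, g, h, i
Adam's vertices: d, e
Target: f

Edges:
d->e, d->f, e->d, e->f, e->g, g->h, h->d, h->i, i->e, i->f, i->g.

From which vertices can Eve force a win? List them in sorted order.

A0 = {f}
A1: add {i} — i (Eve) has i→f.
A2: add {h} — h (Eve) has h→i.
A3: add {g} — g (Eve) has g→h.
A4 = A3; e.g. d (Adam) can still go to e. Fixed point.
Eve's winning region = {f, g, h, i}.

f, g, h, i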